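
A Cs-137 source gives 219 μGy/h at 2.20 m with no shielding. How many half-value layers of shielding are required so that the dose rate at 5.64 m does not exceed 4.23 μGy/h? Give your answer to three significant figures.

2.98 half-value layers

At 5.64 m, distance alone gives 219 × (2.20/5.64)² = 219 × 0.1522 = 33.33 μGy/h.
Further attenuation needed: 33.33/4.23 = 7.879.
n = log₂(7.879) = 2.978 half-value layers.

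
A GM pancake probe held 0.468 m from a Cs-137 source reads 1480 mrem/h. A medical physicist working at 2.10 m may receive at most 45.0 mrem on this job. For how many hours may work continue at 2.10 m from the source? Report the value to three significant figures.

0.612 h

Intensity scales as (d₁/d₂)², so rate at 2.10 m:
(0.468/2.10)² = 0.04967, so 1480 × 0.04967 = 73.51 mrem/h.
Stay time = 45.0 mrem ÷ 73.51 mrem/h = 0.6122 h.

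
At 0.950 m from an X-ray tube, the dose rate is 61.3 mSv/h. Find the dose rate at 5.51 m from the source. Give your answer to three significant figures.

1.82 mSv/h

By the inverse-square law, the rate at 5.51 m is
61.3 × (0.950/5.51)² = 61.3 × 0.02973 = 1.822 mSv/h.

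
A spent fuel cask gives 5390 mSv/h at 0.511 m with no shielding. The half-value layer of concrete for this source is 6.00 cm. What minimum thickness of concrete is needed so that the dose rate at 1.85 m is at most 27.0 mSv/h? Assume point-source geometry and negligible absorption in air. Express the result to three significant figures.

23.6 cm

At 1.85 m, distance alone gives 5390 × (0.511/1.85)² = 5390 × 0.07630 = 411.3 mSv/h.
Further attenuation needed: 411.3/27.0 = 15.23.
n = log₂(15.23) = 3.929 half-value layers.
Thickness = 3.929 × 6.00 cm = 23.57 cm.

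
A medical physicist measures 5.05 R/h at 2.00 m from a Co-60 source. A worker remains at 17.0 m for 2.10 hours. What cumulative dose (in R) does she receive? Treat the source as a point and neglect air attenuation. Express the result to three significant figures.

0.147 R

Intensity scales as (d₁/d₂)², so rate at 17.0 m:
(2.00/17.0)² = 0.01384, so 5.05 × 0.01384 = 0.06989 R/h.
Dose = rate × time = 0.06989 R/h × 2.100 h = 0.1468 R.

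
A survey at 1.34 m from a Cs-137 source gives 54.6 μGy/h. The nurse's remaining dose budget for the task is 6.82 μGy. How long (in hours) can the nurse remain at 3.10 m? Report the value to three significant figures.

Using I₁d₁² = I₂d₂², rate at 3.10 m:
(1.34/3.10)² = 0.1868, so 54.6 × 0.1868 = 10.20 μGy/h.
Stay time = 6.82 μGy ÷ 10.20 μGy/h = 0.6686 h.

0.669 h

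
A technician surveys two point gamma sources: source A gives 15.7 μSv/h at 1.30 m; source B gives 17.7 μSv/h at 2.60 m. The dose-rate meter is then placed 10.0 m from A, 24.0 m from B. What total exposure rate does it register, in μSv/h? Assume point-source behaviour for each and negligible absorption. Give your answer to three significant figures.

0.473 μSv/h

Each source contributes Iᵢ·(dᵢ/rᵢ)²; contributions add.
A: 15.7 × (1.30/10.0)² = 0.2653 μSv/h
B: 17.7 × (2.60/24.0)² = 0.2077 μSv/h
Total = 0.2653 + 0.2077 = 0.4730 μSv/h.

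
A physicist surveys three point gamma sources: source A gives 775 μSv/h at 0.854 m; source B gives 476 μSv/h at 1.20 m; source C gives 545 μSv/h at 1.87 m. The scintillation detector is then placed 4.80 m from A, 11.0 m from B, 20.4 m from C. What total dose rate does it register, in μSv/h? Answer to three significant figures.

By superposition, sum each source's inverse-square contribution:
A: 775 × (0.854/4.80)² = 24.53 μSv/h
B: 476 × (1.20/11.0)² = 5.665 μSv/h
C: 545 × (1.87/20.4)² = 4.580 μSv/h
Total = 24.53 + 5.665 + 4.580 = 34.77 μSv/h.

34.8 μSv/h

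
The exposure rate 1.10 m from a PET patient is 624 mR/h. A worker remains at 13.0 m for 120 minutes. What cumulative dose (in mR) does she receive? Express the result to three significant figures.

Intensity scales as (d₁/d₂)², so rate at 13.0 m:
624 × (1.10/13.0)² = 624 × 0.007160 = 4.468 mR/h.
Dose = rate × time = 4.468 mR/h × 2.000 h = 8.936 mR.

8.94 mR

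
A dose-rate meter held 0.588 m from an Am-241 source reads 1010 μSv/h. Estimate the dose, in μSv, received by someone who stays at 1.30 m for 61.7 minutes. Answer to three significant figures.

Since intensity falls as 1/r², rate at 1.30 m:
1010 × (0.588/1.30)² = 1010 × 0.2046 = 206.6 μSv/h.
Dose = rate × time = 206.6 μSv/h × 1.028 h = 212.4 μSv.

212 μSv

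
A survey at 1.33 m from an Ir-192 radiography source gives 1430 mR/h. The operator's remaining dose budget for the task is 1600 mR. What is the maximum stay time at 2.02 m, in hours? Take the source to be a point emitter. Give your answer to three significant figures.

Using I₁d₁² = I₂d₂², rate at 2.02 m:
1430 × (1.33/2.02)² = 1430 × 0.4335 = 619.9 mR/h.
Stay time = 1600 mR ÷ 619.9 mR/h = 2.581 h.

2.58 h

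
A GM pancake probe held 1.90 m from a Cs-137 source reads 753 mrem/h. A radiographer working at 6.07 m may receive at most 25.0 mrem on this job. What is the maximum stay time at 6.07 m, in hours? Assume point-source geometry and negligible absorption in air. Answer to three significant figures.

Using I₁d₁² = I₂d₂², rate at 6.07 m:
753 × (1.90/6.07)² = 753 × 0.09798 = 73.78 mrem/h.
Stay time = 25.0 mrem ÷ 73.78 mrem/h = 0.3388 h.

0.339 h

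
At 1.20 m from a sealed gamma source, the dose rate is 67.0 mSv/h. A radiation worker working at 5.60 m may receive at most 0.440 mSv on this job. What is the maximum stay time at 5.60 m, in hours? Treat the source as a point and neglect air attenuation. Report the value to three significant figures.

0.143 h

Since intensity falls as 1/r², rate at 5.60 m:
67.0 × (1.20/5.60)² = 67.0 × 0.04592 = 3.077 mSv/h.
Stay time = 0.440 mSv ÷ 3.077 mSv/h = 0.1430 h.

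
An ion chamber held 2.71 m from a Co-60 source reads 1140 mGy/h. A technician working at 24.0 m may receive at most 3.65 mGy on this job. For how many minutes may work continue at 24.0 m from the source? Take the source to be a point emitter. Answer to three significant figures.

Intensity scales as (d₁/d₂)², so rate at 24.0 m:
(2.71/24.0)² = 0.01275, so 1140 × 0.01275 = 14.53 mGy/h.
Stay time = 3.65 mGy ÷ 14.53 mGy/h = 0.2512 h = 15.07 min.

15.1 min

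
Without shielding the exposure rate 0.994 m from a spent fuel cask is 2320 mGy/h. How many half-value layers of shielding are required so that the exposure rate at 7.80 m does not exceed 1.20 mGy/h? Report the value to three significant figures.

At 7.80 m, distance alone gives 2320 × (0.994/7.80)² = 2320 × 0.01624 = 37.68 mGy/h.
Further attenuation needed: 37.68/1.20 = 31.40.
n = log₂(31.40) = 4.973 half-value layers.

4.97 half-value layers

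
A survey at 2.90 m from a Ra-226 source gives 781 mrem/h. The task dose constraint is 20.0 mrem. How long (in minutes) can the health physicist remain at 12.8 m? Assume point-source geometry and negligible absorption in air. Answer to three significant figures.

Using I₁d₁² = I₂d₂², rate at 12.8 m:
781 × (2.90/12.8)² = 781 × 0.05133 = 40.09 mrem/h.
Stay time = 20.0 mrem ÷ 40.09 mrem/h = 0.4989 h = 29.93 min.

29.9 min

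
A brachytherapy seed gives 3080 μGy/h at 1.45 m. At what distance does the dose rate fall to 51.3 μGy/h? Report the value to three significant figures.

Intensity scales as (d₁/d₂)², so d₂ = d₁·√(I₁/I₂).
I₁/I₂ = 3080/51.3 = 60.04, so d₂ = 1.45 × √60.04 = 11.24 m.

11.2 m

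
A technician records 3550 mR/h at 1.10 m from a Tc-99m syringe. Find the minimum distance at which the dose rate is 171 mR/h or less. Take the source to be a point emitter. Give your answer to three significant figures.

Applying the 1/r² law, d₂ = d₁·√(I₁/I₂).
I₁/I₂ = 3550/171 = 20.76, so d₂ = 1.10 × √20.76 = 5.012 m.

5.01 m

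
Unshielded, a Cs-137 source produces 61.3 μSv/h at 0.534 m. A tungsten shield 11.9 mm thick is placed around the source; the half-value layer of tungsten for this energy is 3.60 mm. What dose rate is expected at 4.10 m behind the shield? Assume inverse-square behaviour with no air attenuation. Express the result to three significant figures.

Distance alone: 61.3 × (0.534/4.10)² = 61.3 × 0.01696 = 1.040 μSv/h.
Shield: 11.9/3.60 = 3.306 half-value layers → attenuation 2^(−3.306) = 0.1011.
Combined: 1.040 × 0.1011 = 0.1051 μSv/h.

0.105 μSv/h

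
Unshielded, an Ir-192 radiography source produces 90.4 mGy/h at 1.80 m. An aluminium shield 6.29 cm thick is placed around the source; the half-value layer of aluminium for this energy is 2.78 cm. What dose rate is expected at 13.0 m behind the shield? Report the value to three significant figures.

Distance alone: (1.80/13.0)² = 0.01917, so 90.4 × 0.01917 = 1.733 mGy/h.
Shield: 6.29/2.78 = 2.263 half-value layers → attenuation 2^(−2.263) = 0.2083.
Combined: 1.733 × 0.2083 = 0.3610 mGy/h.

0.361 mGy/h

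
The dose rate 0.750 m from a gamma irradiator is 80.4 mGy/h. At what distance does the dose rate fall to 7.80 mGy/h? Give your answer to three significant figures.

Since intensity falls as 1/r², d₂ = d₁·√(I₁/I₂).
I₁/I₂ = 80.4/7.80 = 10.31, so d₂ = 0.750 × √10.31 = 2.408 m.

2.41 m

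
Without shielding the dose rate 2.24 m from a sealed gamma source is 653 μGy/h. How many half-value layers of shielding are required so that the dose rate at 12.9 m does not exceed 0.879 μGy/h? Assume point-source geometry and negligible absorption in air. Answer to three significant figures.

At 12.9 m, distance alone gives (2.24/12.9)² = 0.03015, so 653 × 0.03015 = 19.69 μGy/h.
Further attenuation needed: 19.69/0.879 = 22.40.
n = log₂(22.40) = 4.485 half-value layers.

4.49 half-value layers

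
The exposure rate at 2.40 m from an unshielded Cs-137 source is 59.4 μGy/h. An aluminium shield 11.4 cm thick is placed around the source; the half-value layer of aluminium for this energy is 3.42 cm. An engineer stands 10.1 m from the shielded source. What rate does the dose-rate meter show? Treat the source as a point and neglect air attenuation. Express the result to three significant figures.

0.333 μGy/h

Distance alone: 59.4 × (2.40/10.1)² = 59.4 × 0.05647 = 3.354 μGy/h.
Shield: 11.4/3.42 = 3.333 half-value layers → attenuation 2^(−3.333) = 0.09924.
Combined: 3.354 × 0.09924 = 0.3329 μGy/h.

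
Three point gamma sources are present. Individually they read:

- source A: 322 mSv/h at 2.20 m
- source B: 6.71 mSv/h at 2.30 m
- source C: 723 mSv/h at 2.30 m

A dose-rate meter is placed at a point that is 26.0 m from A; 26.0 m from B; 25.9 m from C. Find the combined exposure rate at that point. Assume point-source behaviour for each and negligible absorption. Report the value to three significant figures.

8.06 mSv/h

By superposition, sum each source's inverse-square contribution:
A: 322 × (2.20/26.0)² = 2.305 mSv/h
B: 6.71 × (2.30/26.0)² = 0.05251 mSv/h
C: 723 × (2.30/25.9)² = 5.702 mSv/h
Total = 2.305 + 0.05251 + 5.702 = 8.060 mSv/h.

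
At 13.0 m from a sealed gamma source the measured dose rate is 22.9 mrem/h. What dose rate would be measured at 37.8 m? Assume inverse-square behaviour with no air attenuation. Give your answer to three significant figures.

2.71 mrem/h

Using I₁d₁² = I₂d₂², scaling from 13.0 m to 37.8 m:
(13.0/37.8)² = 0.1183, so 22.9 × 0.1183 = 2.709 mrem/h.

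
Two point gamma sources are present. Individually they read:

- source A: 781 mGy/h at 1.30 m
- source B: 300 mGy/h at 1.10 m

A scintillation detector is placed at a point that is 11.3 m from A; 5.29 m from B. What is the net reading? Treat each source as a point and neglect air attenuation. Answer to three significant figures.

By superposition, sum each source's inverse-square contribution:
A: 781 × (1.30/11.3)² = 10.34 mGy/h
B: 300 × (1.10/5.29)² = 12.97 mGy/h
Total = 10.34 + 12.97 = 23.31 mGy/h.

23.3 mGy/h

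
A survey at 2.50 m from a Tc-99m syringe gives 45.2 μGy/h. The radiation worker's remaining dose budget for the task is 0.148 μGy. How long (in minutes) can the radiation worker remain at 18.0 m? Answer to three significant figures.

10.2 min

Using I₁d₁² = I₂d₂², rate at 18.0 m:
45.2 × (2.50/18.0)² = 45.2 × 0.01929 = 0.8719 μGy/h.
Stay time = 0.148 μGy ÷ 0.8719 μGy/h = 0.1697 h = 10.18 min.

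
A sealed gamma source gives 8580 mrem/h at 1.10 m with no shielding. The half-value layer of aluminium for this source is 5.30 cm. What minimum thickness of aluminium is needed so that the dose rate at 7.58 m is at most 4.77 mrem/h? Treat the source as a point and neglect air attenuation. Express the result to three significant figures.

27.8 cm

At 7.58 m, distance alone gives (1.10/7.58)² = 0.02106, so 8580 × 0.02106 = 180.7 mrem/h.
Further attenuation needed: 180.7/4.77 = 37.88.
n = log₂(37.88) = 5.243 half-value layers.
Thickness = 5.243 × 5.30 cm = 27.79 cm.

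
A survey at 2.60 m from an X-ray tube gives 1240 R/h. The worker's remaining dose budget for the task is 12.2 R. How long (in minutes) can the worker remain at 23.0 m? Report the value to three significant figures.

46.2 min

Applying the 1/r² law, rate at 23.0 m:
(2.60/23.0)² = 0.01278, so 1240 × 0.01278 = 15.85 R/h.
Stay time = 12.2 R ÷ 15.85 R/h = 0.7697 h = 46.18 min.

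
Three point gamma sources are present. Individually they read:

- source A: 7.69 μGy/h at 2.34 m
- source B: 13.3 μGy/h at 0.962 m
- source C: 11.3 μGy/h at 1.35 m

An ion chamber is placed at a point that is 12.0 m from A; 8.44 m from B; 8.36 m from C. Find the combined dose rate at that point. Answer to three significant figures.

Each source contributes Iᵢ·(dᵢ/rᵢ)²; contributions add.
A: 7.69 × (2.34/12.0)² = 0.2924 μGy/h
B: 13.3 × (0.962/8.44)² = 0.1728 μGy/h
C: 11.3 × (1.35/8.36)² = 0.2947 μGy/h
Total = 0.2924 + 0.1728 + 0.2947 = 0.7599 μGy/h.

0.760 μGy/h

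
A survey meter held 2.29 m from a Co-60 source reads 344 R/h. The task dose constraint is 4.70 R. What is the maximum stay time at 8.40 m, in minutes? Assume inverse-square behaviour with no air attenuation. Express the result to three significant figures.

Intensity scales as (d₁/d₂)², so rate at 8.40 m:
(2.29/8.40)² = 0.07432, so 344 × 0.07432 = 25.57 R/h.
Stay time = 4.70 R ÷ 25.57 R/h = 0.1838 h = 11.03 min.

11.0 min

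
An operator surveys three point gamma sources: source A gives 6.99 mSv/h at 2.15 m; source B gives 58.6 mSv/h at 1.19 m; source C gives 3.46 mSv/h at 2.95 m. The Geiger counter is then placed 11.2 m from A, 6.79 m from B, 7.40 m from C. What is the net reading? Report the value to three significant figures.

By superposition, sum each source's inverse-square contribution:
A: 6.99 × (2.15/11.2)² = 0.2576 mSv/h
B: 58.6 × (1.19/6.79)² = 1.800 mSv/h
C: 3.46 × (2.95/7.40)² = 0.5499 mSv/h
Total = 0.2576 + 1.800 + 0.5499 = 2.607 mSv/h.

2.61 mSv/h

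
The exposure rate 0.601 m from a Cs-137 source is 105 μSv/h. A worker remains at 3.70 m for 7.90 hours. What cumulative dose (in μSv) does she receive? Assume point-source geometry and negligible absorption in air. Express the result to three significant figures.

21.9 μSv

Applying the 1/r² law, rate at 3.70 m:
105 × (0.601/3.70)² = 105 × 0.02638 = 2.770 μSv/h.
Dose = rate × time = 2.770 μSv/h × 7.900 h = 21.88 μSv.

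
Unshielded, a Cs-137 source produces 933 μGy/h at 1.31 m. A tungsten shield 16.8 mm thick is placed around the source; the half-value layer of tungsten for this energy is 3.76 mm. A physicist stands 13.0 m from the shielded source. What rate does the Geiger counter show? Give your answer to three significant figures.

Distance alone: (1.31/13.0)² = 0.01015, so 933 × 0.01015 = 9.470 μGy/h.
Shield: 16.8/3.76 = 4.468 half-value layers → attenuation 2^(−4.468) = 0.04519.
Combined: 9.470 × 0.04519 = 0.4279 μGy/h.

0.428 μGy/h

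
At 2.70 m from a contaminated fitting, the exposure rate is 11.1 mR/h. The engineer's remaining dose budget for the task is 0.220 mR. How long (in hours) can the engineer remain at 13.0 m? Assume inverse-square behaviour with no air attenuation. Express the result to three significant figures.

Since intensity falls as 1/r², rate at 13.0 m:
11.1 × (2.70/13.0)² = 11.1 × 0.04314 = 0.4789 mR/h.
Stay time = 0.220 mR ÷ 0.4789 mR/h = 0.4594 h.

0.459 h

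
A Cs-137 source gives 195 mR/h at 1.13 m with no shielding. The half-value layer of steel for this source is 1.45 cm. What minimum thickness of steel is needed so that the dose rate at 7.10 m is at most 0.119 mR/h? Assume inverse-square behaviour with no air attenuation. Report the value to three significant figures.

7.79 cm

At 7.10 m, distance alone gives (1.13/7.10)² = 0.02533, so 195 × 0.02533 = 4.939 mR/h.
Further attenuation needed: 4.939/0.119 = 41.50.
n = log₂(41.50) = 5.375 half-value layers.
Thickness = 5.375 × 1.45 cm = 7.794 cm.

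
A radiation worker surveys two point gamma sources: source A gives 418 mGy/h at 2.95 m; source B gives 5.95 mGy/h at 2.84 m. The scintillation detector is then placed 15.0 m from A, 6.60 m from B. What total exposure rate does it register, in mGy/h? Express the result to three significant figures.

By superposition, sum each source's inverse-square contribution:
A: 418 × (2.95/15.0)² = 16.17 mGy/h
B: 5.95 × (2.84/6.60)² = 1.102 mGy/h
Total = 16.17 + 1.102 = 17.27 mGy/h.

17.3 mGy/h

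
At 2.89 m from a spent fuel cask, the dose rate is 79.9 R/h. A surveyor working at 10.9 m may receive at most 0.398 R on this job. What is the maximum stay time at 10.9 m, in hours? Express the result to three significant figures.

By the inverse-square law, rate at 10.9 m:
79.9 × (2.89/10.9)² = 79.9 × 0.07030 = 5.617 R/h.
Stay time = 0.398 R ÷ 5.617 R/h = 0.07086 h.

0.0709 h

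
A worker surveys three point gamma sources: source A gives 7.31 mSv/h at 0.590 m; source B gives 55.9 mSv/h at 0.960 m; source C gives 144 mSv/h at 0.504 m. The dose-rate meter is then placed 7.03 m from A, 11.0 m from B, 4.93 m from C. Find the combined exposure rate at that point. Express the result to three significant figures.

1.98 mSv/h

Each source contributes Iᵢ·(dᵢ/rᵢ)²; contributions add.
A: 7.31 × (0.590/7.03)² = 0.05149 mSv/h
B: 55.9 × (0.960/11.0)² = 0.4258 mSv/h
C: 144 × (0.504/4.93)² = 1.505 mSv/h
Total = 0.05149 + 0.4258 + 1.505 = 1.982 mSv/h.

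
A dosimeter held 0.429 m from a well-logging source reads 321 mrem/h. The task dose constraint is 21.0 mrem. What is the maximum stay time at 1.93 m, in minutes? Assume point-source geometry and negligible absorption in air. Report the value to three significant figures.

79.4 min

Applying the 1/r² law, rate at 1.93 m:
321 × (0.429/1.93)² = 321 × 0.04941 = 15.86 mrem/h.
Stay time = 21.0 mrem ÷ 15.86 mrem/h = 1.324 h = 79.44 min.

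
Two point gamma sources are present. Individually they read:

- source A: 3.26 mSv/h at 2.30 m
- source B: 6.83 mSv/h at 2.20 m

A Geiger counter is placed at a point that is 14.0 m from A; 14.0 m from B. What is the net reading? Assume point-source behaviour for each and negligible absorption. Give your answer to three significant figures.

By superposition, sum each source's inverse-square contribution:
A: 3.26 × (2.30/14.0)² = 0.08799 mSv/h
B: 6.83 × (2.20/14.0)² = 0.1687 mSv/h
Total = 0.08799 + 0.1687 = 0.2567 mSv/h.

0.257 mSv/h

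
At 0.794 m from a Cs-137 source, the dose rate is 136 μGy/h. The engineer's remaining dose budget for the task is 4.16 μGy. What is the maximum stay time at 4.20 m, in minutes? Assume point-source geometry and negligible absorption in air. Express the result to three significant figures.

51.4 min

Intensity scales as (d₁/d₂)², so rate at 4.20 m:
136 × (0.794/4.20)² = 136 × 0.03574 = 4.861 μGy/h.
Stay time = 4.16 μGy ÷ 4.861 μGy/h = 0.8558 h = 51.35 min.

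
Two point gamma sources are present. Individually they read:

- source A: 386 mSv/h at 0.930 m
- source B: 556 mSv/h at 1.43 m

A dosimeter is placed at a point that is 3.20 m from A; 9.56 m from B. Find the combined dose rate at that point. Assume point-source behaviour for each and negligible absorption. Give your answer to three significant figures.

45.0 mSv/h

Each source contributes Iᵢ·(dᵢ/rᵢ)²; contributions add.
A: 386 × (0.930/3.20)² = 32.60 mSv/h
B: 556 × (1.43/9.56)² = 12.44 mSv/h
Total = 32.60 + 12.44 = 45.04 mSv/h.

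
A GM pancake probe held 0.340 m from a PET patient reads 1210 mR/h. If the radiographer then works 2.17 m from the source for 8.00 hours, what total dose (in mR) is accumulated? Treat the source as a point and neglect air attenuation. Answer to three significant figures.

Using I₁d₁² = I₂d₂², rate at 2.17 m:
1210 × (0.340/2.17)² = 1210 × 0.02455 = 29.71 mR/h.
Dose = rate × time = 29.71 mR/h × 8.000 h = 237.7 mR.

238 mR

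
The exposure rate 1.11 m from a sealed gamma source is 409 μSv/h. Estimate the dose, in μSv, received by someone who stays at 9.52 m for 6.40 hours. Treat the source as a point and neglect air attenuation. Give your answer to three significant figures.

35.6 μSv

Intensity scales as (d₁/d₂)², so rate at 9.52 m:
(1.11/9.52)² = 0.01359, so 409 × 0.01359 = 5.558 μSv/h.
Dose = rate × time = 5.558 μSv/h × 6.400 h = 35.57 μSv.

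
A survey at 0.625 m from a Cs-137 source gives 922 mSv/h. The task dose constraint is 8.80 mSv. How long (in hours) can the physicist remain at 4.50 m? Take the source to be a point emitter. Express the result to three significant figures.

0.495 h

By the inverse-square law, rate at 4.50 m:
922 × (0.625/4.50)² = 922 × 0.01929 = 17.79 mSv/h.
Stay time = 8.80 mSv ÷ 17.79 mSv/h = 0.4947 h.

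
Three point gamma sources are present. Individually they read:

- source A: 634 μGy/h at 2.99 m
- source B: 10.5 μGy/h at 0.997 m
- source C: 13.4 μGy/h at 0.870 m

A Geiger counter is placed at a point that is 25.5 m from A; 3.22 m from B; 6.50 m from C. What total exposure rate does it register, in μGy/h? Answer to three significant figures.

By superposition, sum each source's inverse-square contribution:
A: 634 × (2.99/25.5)² = 8.717 μGy/h
B: 10.5 × (0.997/3.22)² = 1.007 μGy/h
C: 13.4 × (0.870/6.50)² = 0.2401 μGy/h
Total = 8.717 + 1.007 + 0.2401 = 9.964 μGy/h.

9.96 μGy/h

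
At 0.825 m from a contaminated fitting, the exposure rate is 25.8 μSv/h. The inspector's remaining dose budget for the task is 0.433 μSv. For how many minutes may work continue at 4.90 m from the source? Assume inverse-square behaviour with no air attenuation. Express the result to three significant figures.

35.5 min

Using I₁d₁² = I₂d₂², rate at 4.90 m:
25.8 × (0.825/4.90)² = 25.8 × 0.02835 = 0.7314 μSv/h.
Stay time = 0.433 μSv ÷ 0.7314 μSv/h = 0.5920 h = 35.52 min.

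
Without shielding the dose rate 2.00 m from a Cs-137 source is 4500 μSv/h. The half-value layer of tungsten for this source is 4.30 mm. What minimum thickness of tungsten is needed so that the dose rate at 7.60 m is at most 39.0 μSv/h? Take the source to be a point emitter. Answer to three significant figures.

12.9 mm

At 7.60 m, distance alone gives (2.00/7.60)² = 0.06925, so 4500 × 0.06925 = 311.6 μSv/h.
Further attenuation needed: 311.6/39.0 = 7.990.
n = log₂(7.990) = 2.998 half-value layers.
Thickness = 2.998 × 4.30 mm = 12.89 mm.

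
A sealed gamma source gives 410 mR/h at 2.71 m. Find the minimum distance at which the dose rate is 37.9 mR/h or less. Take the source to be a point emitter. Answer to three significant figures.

Applying the 1/r² law, d₂ = d₁·√(I₁/I₂).
I₁/I₂ = 410/37.9 = 10.82, so d₂ = 2.71 × √10.82 = 8.914 m.

8.91 m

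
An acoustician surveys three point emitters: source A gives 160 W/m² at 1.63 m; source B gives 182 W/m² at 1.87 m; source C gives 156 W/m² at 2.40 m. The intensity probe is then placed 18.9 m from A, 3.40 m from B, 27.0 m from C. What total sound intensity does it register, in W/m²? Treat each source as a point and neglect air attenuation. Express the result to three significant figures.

By superposition, sum each source's inverse-square contribution:
A: 160 × (1.63/18.9)² = 1.190 W/m²
B: 182 × (1.87/3.40)² = 55.06 W/m²
C: 156 × (2.40/27.0)² = 1.233 W/m²
Total = 1.190 + 55.06 + 1.233 = 57.48 W/m².

57.5 W/m²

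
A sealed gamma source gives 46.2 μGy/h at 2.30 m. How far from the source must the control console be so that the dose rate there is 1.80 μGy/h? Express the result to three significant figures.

11.7 m

Using I₁d₁² = I₂d₂², d₂ = d₁·√(I₁/I₂).
I₁/I₂ = 46.2/1.80 = 25.67, so d₂ = 2.30 × √25.67 = 11.65 m.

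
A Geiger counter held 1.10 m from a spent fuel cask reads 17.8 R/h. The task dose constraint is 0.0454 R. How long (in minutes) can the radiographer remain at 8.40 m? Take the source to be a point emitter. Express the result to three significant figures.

8.92 min

Since intensity falls as 1/r², rate at 8.40 m:
(1.10/8.40)² = 0.01715, so 17.8 × 0.01715 = 0.3053 R/h.
Stay time = 0.0454 R ÷ 0.3053 R/h = 0.1487 h = 8.922 min.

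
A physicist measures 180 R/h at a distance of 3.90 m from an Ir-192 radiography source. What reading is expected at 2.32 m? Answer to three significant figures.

509 R/h

By the inverse-square law, the rate at 2.32 m is
180 × (3.90/2.32)² = 180 × 2.826 = 508.7 R/h.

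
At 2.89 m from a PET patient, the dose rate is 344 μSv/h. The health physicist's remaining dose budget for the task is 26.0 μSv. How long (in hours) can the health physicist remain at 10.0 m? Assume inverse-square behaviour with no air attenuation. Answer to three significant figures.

0.905 h

By the inverse-square law, rate at 10.0 m:
344 × (2.89/10.0)² = 344 × 0.08352 = 28.73 μSv/h.
Stay time = 26.0 μSv ÷ 28.73 μSv/h = 0.9050 h.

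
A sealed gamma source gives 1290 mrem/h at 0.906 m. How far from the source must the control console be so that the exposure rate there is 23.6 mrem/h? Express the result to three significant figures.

Applying the 1/r² law, d₂ = d₁·√(I₁/I₂).
I₁/I₂ = 1290/23.6 = 54.66, so d₂ = 0.906 × √54.66 = 6.698 m.

6.70 m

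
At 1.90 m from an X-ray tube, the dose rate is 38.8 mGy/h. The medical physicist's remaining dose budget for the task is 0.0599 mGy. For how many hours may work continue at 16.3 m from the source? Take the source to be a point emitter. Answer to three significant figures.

0.114 h

Applying the 1/r² law, rate at 16.3 m:
38.8 × (1.90/16.3)² = 38.8 × 0.01359 = 0.5273 mGy/h.
Stay time = 0.0599 mGy ÷ 0.5273 mGy/h = 0.1136 h.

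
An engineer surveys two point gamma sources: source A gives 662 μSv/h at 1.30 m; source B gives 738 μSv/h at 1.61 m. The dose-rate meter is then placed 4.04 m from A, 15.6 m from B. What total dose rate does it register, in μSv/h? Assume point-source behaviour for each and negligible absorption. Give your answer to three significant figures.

Each source contributes Iᵢ·(dᵢ/rᵢ)²; contributions add.
A: 662 × (1.30/4.04)² = 68.55 μSv/h
B: 738 × (1.61/15.6)² = 7.861 μSv/h
Total = 68.55 + 7.861 = 76.41 μSv/h.

76.4 μSv/h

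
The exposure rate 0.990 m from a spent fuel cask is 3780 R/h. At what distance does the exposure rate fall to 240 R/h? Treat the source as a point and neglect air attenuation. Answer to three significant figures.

3.93 m

Intensity scales as (d₁/d₂)², so d₂ = d₁·√(I₁/I₂).
I₁/I₂ = 3780/240 = 15.75, so d₂ = 0.990 × √15.75 = 3.929 m.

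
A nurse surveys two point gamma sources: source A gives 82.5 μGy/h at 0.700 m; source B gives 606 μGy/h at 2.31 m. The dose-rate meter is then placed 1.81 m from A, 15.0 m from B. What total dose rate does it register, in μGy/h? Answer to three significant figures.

By superposition, sum each source's inverse-square contribution:
A: 82.5 × (0.700/1.81)² = 12.34 μGy/h
B: 606 × (2.31/15.0)² = 14.37 μGy/h
Total = 12.34 + 14.37 = 26.71 μGy/h.

26.7 μGy/h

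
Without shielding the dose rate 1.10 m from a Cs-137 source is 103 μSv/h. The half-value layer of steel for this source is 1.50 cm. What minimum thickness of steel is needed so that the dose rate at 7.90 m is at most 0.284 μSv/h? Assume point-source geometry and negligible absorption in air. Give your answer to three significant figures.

At 7.90 m, distance alone gives (1.10/7.90)² = 0.01939, so 103 × 0.01939 = 1.997 μSv/h.
Further attenuation needed: 1.997/0.284 = 7.032.
n = log₂(7.032) = 2.814 half-value layers.
Thickness = 2.814 × 1.50 cm = 4.221 cm.

4.22 cm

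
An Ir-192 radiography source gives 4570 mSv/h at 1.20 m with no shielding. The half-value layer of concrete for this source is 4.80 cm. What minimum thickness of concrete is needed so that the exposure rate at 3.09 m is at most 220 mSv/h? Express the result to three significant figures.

7.91 cm

At 3.09 m, distance alone gives (1.20/3.09)² = 0.1508, so 4570 × 0.1508 = 689.2 mSv/h.
Further attenuation needed: 689.2/220 = 3.133.
n = log₂(3.133) = 1.648 half-value layers.
Thickness = 1.648 × 4.80 cm = 7.910 cm.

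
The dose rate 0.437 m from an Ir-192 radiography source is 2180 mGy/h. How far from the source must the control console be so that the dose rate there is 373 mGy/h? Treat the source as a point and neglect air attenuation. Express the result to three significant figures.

1.06 m

Using I₁d₁² = I₂d₂², d₂ = d₁·√(I₁/I₂).
I₁/I₂ = 2180/373 = 5.845, so d₂ = 0.437 × √5.845 = 1.057 m.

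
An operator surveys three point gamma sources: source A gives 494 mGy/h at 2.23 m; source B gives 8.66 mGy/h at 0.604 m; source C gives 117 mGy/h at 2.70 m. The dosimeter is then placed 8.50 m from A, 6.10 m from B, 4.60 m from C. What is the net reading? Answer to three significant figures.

74.4 mGy/h

By superposition, sum each source's inverse-square contribution:
A: 494 × (2.23/8.50)² = 34.00 mGy/h
B: 8.66 × (0.604/6.10)² = 0.08490 mGy/h
C: 117 × (2.70/4.60)² = 40.31 mGy/h
Total = 34.00 + 0.08490 + 40.31 = 74.39 mGy/h.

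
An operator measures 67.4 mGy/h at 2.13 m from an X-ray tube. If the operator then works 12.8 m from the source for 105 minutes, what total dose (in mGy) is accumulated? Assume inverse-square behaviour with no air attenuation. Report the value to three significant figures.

Using I₁d₁² = I₂d₂², rate at 12.8 m:
67.4 × (2.13/12.8)² = 67.4 × 0.02769 = 1.866 mGy/h.
Dose = rate × time = 1.866 mGy/h × 1.750 h = 3.266 mGy.

3.27 mGy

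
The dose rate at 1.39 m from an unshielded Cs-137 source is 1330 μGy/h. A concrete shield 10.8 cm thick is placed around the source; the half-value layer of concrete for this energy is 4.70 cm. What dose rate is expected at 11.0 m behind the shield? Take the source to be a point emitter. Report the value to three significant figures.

Distance alone: (1.39/11.0)² = 0.01597, so 1330 × 0.01597 = 21.24 μGy/h.
Shield: 10.8/4.70 = 2.298 half-value layers → attenuation 2^(−2.298) = 0.2033.
Combined: 21.24 × 0.2033 = 4.318 μGy/h.

4.32 μGy/h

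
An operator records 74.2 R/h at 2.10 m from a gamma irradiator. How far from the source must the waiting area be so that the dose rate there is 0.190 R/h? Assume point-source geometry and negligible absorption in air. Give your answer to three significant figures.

Intensity scales as (d₁/d₂)², so d₂ = d₁·√(I₁/I₂).
I₁/I₂ = 74.2/0.190 = 390.5, so d₂ = 2.10 × √390.5 = 41.50 m.

41.5 m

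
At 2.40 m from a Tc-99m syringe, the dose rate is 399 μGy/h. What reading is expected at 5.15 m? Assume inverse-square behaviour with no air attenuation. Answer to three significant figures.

86.7 μGy/h

Intensity scales as (d₁/d₂)², so the rate at 5.15 m is
399 × (2.40/5.15)² = 399 × 0.2172 = 86.66 μGy/h.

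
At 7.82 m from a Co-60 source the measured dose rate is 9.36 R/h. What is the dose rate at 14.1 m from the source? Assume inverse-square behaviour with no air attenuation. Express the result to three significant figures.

2.88 R/h

Intensity scales as (d₁/d₂)², so scaling from 7.82 m to 14.1 m:
(7.82/14.1)² = 0.3076, so 9.36 × 0.3076 = 2.879 R/h.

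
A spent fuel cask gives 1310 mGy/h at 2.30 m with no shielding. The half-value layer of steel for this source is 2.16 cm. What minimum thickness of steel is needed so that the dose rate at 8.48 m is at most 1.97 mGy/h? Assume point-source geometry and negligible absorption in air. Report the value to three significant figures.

12.1 cm

At 8.48 m, distance alone gives 1310 × (2.30/8.48)² = 1310 × 0.07356 = 96.36 mGy/h.
Further attenuation needed: 96.36/1.97 = 48.91.
n = log₂(48.91) = 5.612 half-value layers.
Thickness = 5.612 × 2.16 cm = 12.12 cm.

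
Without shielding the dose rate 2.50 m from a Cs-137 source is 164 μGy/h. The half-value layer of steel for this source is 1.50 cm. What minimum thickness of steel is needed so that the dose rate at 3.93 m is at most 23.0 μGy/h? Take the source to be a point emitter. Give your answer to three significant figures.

2.29 cm

At 3.93 m, distance alone gives (2.50/3.93)² = 0.4047, so 164 × 0.4047 = 66.37 μGy/h.
Further attenuation needed: 66.37/23.0 = 2.886.
n = log₂(2.886) = 1.529 half-value layers.
Thickness = 1.529 × 1.50 cm = 2.293 cm.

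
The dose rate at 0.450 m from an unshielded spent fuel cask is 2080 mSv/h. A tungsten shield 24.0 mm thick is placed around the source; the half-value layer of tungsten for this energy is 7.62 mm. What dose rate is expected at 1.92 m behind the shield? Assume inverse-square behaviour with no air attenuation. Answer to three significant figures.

12.9 mSv/h

Distance alone: (0.450/1.92)² = 0.05493, so 2080 × 0.05493 = 114.3 mSv/h.
Shield: 24.0/7.62 = 3.150 half-value layers → attenuation 2^(−3.150) = 0.1127.
Combined: 114.3 × 0.1127 = 12.88 mSv/h.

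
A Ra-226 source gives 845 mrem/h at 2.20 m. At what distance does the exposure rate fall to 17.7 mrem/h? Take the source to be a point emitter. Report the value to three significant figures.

15.2 m

Applying the 1/r² law, d₂ = d₁·√(I₁/I₂).
I₁/I₂ = 845/17.7 = 47.74, so d₂ = 2.20 × √47.74 = 15.20 m.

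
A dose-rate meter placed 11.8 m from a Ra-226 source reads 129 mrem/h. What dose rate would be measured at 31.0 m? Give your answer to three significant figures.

18.7 mrem/h

Applying the 1/r² law, scaling from 11.8 m to 31.0 m:
129 × (11.8/31.0)² = 129 × 0.1449 = 18.69 mrem/h.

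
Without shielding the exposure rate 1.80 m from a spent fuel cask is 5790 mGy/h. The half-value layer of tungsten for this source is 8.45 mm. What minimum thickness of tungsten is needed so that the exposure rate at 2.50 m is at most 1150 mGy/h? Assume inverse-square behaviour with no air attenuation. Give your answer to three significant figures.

11.7 mm

At 2.50 m, distance alone gives (1.80/2.50)² = 0.5184, so 5790 × 0.5184 = 3002 mGy/h.
Further attenuation needed: 3002/1150 = 2.610.
n = log₂(2.610) = 1.384 half-value layers.
Thickness = 1.384 × 8.45 mm = 11.69 mm.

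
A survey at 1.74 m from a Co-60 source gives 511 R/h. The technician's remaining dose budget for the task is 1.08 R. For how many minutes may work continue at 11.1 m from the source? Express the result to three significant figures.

5.16 min

Applying the 1/r² law, rate at 11.1 m:
511 × (1.74/11.1)² = 511 × 0.02457 = 12.56 R/h.
Stay time = 1.08 R ÷ 12.56 R/h = 0.08599 h = 5.159 min.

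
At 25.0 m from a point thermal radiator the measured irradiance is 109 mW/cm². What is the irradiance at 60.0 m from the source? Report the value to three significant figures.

18.9 mW/cm²

Using I₁d₁² = I₂d₂², scaling from 25.0 m to 60.0 m:
(25.0/60.0)² = 0.1736, so 109 × 0.1736 = 18.92 mW/cm².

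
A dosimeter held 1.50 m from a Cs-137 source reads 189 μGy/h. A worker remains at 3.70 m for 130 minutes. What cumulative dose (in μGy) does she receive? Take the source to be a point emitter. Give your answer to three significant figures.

67.3 μGy

Intensity scales as (d₁/d₂)², so rate at 3.70 m:
(1.50/3.70)² = 0.1644, so 189 × 0.1644 = 31.07 μGy/h.
Dose = rate × time = 31.07 μGy/h × 2.167 h = 67.33 μGy.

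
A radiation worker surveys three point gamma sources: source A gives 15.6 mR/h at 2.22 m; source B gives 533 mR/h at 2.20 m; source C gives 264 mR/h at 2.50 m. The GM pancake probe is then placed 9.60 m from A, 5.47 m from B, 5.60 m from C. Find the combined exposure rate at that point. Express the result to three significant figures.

140 mR/h

By superposition, sum each source's inverse-square contribution:
A: 15.6 × (2.22/9.60)² = 0.8342 mR/h
B: 533 × (2.20/5.47)² = 86.22 mR/h
C: 264 × (2.50/5.60)² = 52.61 mR/h
Total = 0.8342 + 86.22 + 52.61 = 139.7 mR/h.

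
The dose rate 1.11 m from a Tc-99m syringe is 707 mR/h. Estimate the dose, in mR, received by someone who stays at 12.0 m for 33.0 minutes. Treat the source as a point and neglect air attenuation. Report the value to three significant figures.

3.33 mR

Applying the 1/r² law, rate at 12.0 m:
(1.11/12.0)² = 0.008556, so 707 × 0.008556 = 6.049 mR/h.
Dose = rate × time = 6.049 mR/h × 0.5500 h = 3.327 mR.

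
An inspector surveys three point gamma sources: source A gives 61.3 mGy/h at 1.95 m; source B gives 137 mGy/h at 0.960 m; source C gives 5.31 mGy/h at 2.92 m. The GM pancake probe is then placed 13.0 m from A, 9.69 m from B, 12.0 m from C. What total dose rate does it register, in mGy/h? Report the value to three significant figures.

3.04 mGy/h

Each source contributes Iᵢ·(dᵢ/rᵢ)²; contributions add.
A: 61.3 × (1.95/13.0)² = 1.379 mGy/h
B: 137 × (0.960/9.69)² = 1.345 mGy/h
C: 5.31 × (2.92/12.0)² = 0.3144 mGy/h
Total = 1.379 + 1.345 + 0.3144 = 3.038 mGy/h.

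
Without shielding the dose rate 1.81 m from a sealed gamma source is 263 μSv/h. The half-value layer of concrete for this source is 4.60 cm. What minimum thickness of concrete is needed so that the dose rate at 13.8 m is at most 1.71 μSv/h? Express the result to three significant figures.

At 13.8 m, distance alone gives (1.81/13.8)² = 0.01720, so 263 × 0.01720 = 4.524 μSv/h.
Further attenuation needed: 4.524/1.71 = 2.646.
n = log₂(2.646) = 1.404 half-value layers.
Thickness = 1.404 × 4.60 cm = 6.458 cm.

6.46 cm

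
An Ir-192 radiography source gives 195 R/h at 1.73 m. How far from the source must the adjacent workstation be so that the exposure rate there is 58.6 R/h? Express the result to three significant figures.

By the inverse-square law, d₂ = d₁·√(I₁/I₂).
I₁/I₂ = 195/58.6 = 3.328, so d₂ = 1.73 × √3.328 = 3.156 m.

3.16 m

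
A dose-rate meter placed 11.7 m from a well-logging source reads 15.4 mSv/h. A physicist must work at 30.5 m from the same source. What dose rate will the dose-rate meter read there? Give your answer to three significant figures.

By the inverse-square law, scaling from 11.7 m to 30.5 m:
15.4 × (11.7/30.5)² = 15.4 × 0.1472 = 2.267 mSv/h.

2.27 mSv/h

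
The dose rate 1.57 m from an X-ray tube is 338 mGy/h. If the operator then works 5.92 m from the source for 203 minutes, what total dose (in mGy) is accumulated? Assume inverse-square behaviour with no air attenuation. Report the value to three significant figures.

80.4 mGy

Applying the 1/r² law, rate at 5.92 m:
338 × (1.57/5.92)² = 338 × 0.07033 = 23.77 mGy/h.
Dose = rate × time = 23.77 mGy/h × 3.383 h = 80.41 mGy.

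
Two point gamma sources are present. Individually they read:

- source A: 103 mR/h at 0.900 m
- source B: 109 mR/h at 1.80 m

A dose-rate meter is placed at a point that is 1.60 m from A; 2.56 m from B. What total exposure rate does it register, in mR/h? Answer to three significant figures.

By superposition, sum each source's inverse-square contribution:
A: 103 × (0.900/1.60)² = 32.59 mR/h
B: 109 × (1.80/2.56)² = 53.89 mR/h
Total = 32.59 + 53.89 = 86.48 mR/h.

86.5 mR/h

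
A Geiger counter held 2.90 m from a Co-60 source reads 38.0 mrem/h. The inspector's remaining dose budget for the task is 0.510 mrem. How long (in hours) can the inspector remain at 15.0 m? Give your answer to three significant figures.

0.359 h

By the inverse-square law, rate at 15.0 m:
38.0 × (2.90/15.0)² = 38.0 × 0.03738 = 1.420 mrem/h.
Stay time = 0.510 mrem ÷ 1.420 mrem/h = 0.3592 h.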